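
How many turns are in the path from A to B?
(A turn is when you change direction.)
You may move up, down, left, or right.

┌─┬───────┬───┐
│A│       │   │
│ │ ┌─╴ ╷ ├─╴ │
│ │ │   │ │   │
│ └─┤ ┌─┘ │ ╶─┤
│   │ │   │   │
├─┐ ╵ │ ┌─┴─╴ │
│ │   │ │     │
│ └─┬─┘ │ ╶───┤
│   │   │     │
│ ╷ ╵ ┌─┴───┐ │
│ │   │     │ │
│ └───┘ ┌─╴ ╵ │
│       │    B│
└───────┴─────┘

Directions: down, down, right, down, right, up, up, right, up, right, down, down, left, down, down, left, down, left, up, left, down, down, right, right, right, up, right, right, down, right
Number of turns: 21

Solution:

┌─┬───────┬───┐
│A│    ↱ ↓│   │
│ │ ┌─╴ ╷ ├─╴ │
│↓│ │↱ ↑│↓│   │
│ └─┤ ┌─┘ │ ╶─┤
│↳ ↓│↑│↓ ↲│   │
├─┐ ╵ │ ┌─┴─╴ │
│ │↳ ↑│↓│     │
│ └─┬─┘ │ ╶───┤
│↓ ↰│↓ ↲│     │
│ ╷ ╵ ┌─┴───┐ │
│↓│↑ ↲│↱ → ↓│ │
│ └───┘ ┌─╴ ╵ │
│↳ → → ↑│  ↳ B│
└───────┴─────┘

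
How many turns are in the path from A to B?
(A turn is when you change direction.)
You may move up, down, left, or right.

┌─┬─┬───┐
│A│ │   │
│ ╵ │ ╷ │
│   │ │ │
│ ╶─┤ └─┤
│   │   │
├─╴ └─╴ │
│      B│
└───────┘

Directions: down, down, right, down, right, right
Number of turns: 3

Solution:

┌─┬─┬───┐
│A│ │   │
│ ╵ │ ╷ │
│↓  │ │ │
│ ╶─┤ └─┤
│↳ ↓│   │
├─╴ └─╴ │
│  ↳ → B│
└───────┘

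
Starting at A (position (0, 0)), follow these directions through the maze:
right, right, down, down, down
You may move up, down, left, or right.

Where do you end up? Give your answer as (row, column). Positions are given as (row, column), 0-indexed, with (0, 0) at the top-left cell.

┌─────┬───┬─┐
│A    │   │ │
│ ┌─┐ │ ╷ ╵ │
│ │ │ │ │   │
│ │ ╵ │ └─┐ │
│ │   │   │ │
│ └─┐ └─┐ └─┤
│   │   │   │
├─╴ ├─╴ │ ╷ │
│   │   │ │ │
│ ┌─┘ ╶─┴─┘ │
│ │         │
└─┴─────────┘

Following directions step by step:
Start: (0, 0)
  right: (0, 0) → (0, 1)
  right: (0, 1) → (0, 2)
  down: (0, 2) → (1, 2)
  down: (1, 2) → (2, 2)
  down: (2, 2) → (3, 2)
Final position: (3, 2)

Path taken:

┌─────┬───┬─┐
│A → ↓│   │ │
│ ┌─┐ │ ╷ ╵ │
│ │ │↓│ │   │
│ │ ╵ │ └─┐ │
│ │  ↓│   │ │
│ └─┐ └─┐ └─┤
│   │B  │   │
├─╴ ├─╴ │ ╷ │
│   │   │ │ │
│ ┌─┘ ╶─┴─┘ │
│ │         │
└─┴─────────┘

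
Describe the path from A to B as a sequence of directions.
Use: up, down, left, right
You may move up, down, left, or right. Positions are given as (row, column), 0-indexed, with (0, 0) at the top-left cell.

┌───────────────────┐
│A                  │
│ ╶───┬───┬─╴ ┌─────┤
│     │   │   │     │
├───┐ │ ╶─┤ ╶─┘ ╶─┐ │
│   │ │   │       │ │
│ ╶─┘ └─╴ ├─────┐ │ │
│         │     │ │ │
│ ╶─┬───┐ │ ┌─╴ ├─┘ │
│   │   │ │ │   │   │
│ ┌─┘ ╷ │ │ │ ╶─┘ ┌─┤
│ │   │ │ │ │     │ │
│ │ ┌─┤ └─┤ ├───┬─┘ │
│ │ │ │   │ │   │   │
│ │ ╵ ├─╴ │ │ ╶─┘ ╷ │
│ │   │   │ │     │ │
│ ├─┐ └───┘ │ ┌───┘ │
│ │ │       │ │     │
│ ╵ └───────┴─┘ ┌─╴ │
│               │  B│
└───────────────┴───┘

Finding the path and converting it to directions:
Path through cells: (0,0) → (1,0) → (1,1) → (1,2) → (2,2) → (3,2) → (3,1) → (3,0) → (4,0) → (5,0) → (6,0) → (7,0) → (8,0) → (9,0) → (9,1) → (9,2) → (9,3) → (9,4) → (9,5) → (9,6) → (9,7) → (8,7) → (8,8) → (8,9) → (9,9)
Directions: down, right, right, down, down, left, left, down, down, down, down, down, down, right, right, right, right, right, right, right, up, right, right, down

Solution:

┌───────────────────┐
│A                  │
│ ╶───┬───┬─╴ ┌─────┤
│↳ → ↓│   │   │     │
├───┐ │ ╶─┤ ╶─┘ ╶─┐ │
│   │↓│   │       │ │
│ ╶─┘ └─╴ ├─────┐ │ │
│↓ ← ↲    │     │ │ │
│ ╶─┬───┐ │ ┌─╴ ├─┘ │
│↓  │   │ │ │   │   │
│ ┌─┘ ╷ │ │ │ ╶─┘ ┌─┤
│↓│   │ │ │ │     │ │
│ │ ┌─┤ └─┤ ├───┬─┘ │
│↓│ │ │   │ │   │   │
│ │ ╵ ├─╴ │ │ ╶─┘ ╷ │
│↓│   │   │ │     │ │
│ ├─┐ └───┘ │ ┌───┘ │
│↓│ │       │ │↱ → ↓│
│ ╵ └───────┴─┘ ┌─╴ │
│↳ → → → → → → ↑│  B│
└───────────────┴───┘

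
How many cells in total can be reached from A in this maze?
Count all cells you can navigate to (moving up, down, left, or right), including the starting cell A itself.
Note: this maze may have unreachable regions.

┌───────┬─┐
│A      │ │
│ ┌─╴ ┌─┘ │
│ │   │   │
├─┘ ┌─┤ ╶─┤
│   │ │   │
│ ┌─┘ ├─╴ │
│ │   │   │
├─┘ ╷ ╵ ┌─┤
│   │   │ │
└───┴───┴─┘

Using BFS/flood-fill to find all reachable cells from A:
Maze size: 5 × 5 = 25 total cells
15 cell(s) are walled off and cannot be reached from A.
Reachable cells: 10

Reachable region (· marks reachable cells):

┌───────┬─┐
│A · · ·│ │
│ ┌─╴ ┌─┘ │
│·│· ·│   │
├─┘ ┌─┤ ╶─┤
│· ·│ │   │
│ ┌─┘ ├─╴ │
│·│   │   │
├─┘ ╷ ╵ ┌─┤
│   │   │ │
└───┴───┴─┘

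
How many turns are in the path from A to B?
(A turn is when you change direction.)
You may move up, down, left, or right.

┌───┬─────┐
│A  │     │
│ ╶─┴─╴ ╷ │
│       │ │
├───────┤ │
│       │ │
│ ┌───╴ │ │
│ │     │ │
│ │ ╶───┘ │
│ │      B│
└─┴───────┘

Directions: down, right, right, right, up, right, down, down, down, down
Number of turns: 4

Solution:

┌───┬─────┐
│A  │  ↱ ↓│
│ ╶─┴─╴ ╷ │
│↳ → → ↑│↓│
├───────┤ │
│       │↓│
│ ┌───╴ │ │
│ │     │↓│
│ │ ╶───┘ │
│ │      B│
└─┴───────┘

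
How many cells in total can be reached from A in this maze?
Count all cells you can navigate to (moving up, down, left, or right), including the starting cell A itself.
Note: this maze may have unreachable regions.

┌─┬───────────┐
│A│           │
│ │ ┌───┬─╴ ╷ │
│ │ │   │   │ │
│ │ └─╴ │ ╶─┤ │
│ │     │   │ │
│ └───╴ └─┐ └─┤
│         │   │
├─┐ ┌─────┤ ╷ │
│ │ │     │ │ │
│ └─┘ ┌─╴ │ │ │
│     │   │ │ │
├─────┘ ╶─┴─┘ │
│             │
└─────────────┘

Using BFS/flood-fill to find all reachable cells from A:
Maze size: 7 × 7 = 49 total cells
All cells are reachable — the maze is fully connected.
Reachable cells: 49

Reachable region (· marks reachable cells):

┌─┬───────────┐
│A│· · · · · ·│
│ │ ┌───┬─╴ ╷ │
│·│·│· ·│· ·│·│
│ │ └─╴ │ ╶─┤ │
│·│· · ·│· ·│·│
│ └───╴ └─┐ └─┤
│· · · · ·│· ·│
├─┐ ┌─────┤ ╷ │
│·│·│· · ·│·│·│
│ └─┘ ┌─╴ │ │ │
│· · ·│· ·│·│·│
├─────┘ ╶─┴─┘ │
│· · · · · · ·│
└─────────────┘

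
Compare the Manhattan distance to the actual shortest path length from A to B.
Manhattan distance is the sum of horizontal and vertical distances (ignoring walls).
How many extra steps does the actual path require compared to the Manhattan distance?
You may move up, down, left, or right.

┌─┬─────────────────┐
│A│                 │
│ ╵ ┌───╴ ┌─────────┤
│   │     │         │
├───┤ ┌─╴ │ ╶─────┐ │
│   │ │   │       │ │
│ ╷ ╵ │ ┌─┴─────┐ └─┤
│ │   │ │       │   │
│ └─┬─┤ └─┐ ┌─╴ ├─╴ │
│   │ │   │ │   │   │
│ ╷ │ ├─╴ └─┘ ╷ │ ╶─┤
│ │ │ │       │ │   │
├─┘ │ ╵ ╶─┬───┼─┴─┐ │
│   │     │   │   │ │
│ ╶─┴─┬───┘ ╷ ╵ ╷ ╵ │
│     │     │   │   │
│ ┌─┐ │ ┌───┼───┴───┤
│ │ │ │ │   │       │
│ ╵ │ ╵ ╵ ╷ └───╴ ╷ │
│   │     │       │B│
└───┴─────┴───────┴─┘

Manhattan distance: |9 - 0| + |9 - 0| = 18
Actual path length: 36
Extra steps: 36 - 18 = 18

Solution:

┌─┬─────────────────┐
│A│↱ → → ↓          │
│ ╵ ┌───╴ ┌─────────┤
│↳ ↑│↓ ← ↲│         │
├───┤ ┌─╴ │ ╶─────┐ │
│↓ ↰│↓│   │       │ │
│ ╷ ╵ │ ┌─┴─────┐ └─┤
│↓│↑ ↲│ │       │   │
│ └─┬─┤ └─┐ ┌─╴ ├─╴ │
│↳ ↓│ │   │ │   │   │
│ ╷ │ ├─╴ └─┘ ╷ │ ╶─┤
│ │↓│ │       │ │   │
├─┘ │ ╵ ╶─┬───┼─┴─┐ │
│↓ ↲│     │   │   │ │
│ ╶─┴─┬───┘ ╷ ╵ ╷ ╵ │
│↳ → ↓│     │   │   │
│ ┌─┐ │ ┌───┼───┴───┤
│ │ │↓│ │↱ ↓│    ↱ ↓│
│ ╵ │ ╵ ╵ ╷ └───╴ ╷ │
│   │↳ → ↑│↳ → → ↑│B│
└───┴─────┴───────┴─┘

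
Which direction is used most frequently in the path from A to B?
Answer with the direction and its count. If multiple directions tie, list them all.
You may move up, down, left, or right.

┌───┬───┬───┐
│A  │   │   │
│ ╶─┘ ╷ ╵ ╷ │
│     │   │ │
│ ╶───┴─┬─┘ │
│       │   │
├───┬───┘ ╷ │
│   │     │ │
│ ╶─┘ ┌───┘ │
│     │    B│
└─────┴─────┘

Directions: down, right, right, up, right, down, right, up, right, down, down, down, down
Counts: {'down': 6, 'right': 5, 'up': 2}
Most common: down (6 times)

Solution:

┌───┬───┬───┐
│A  │↱ ↓│↱ ↓│
│ ╶─┘ ╷ ╵ ╷ │
│↳ → ↑│↳ ↑│↓│
│ ╶───┴─┬─┘ │
│       │  ↓│
├───┬───┘ ╷ │
│   │     │↓│
│ ╶─┘ ┌───┘ │
│     │    B│
└─────┴─────┘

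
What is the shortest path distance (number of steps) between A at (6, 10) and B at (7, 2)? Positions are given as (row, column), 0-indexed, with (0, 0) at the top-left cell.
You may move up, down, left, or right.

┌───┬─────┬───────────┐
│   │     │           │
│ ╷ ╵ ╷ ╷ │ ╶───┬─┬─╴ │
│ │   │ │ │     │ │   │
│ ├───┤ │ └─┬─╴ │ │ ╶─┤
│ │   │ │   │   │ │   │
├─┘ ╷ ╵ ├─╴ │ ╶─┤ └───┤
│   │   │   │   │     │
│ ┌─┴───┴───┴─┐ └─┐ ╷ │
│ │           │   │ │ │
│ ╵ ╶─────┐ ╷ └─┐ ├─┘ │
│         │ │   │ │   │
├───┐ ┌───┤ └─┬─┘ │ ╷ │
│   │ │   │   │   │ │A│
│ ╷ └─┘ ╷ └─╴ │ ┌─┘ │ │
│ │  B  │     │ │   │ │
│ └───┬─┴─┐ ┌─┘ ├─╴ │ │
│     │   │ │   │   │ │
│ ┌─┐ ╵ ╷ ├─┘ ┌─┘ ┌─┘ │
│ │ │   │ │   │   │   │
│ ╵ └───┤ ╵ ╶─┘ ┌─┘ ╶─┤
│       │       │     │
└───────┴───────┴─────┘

Finding path from (6, 10) to (7, 2):
Path: (6,10) → (5,10) → (5,9) → (6,9) → (7,9) → (8,9) → (8,8) → (9,8) → (9,7) → (10,7) → (10,6) → (10,5) → (10,4) → (9,4) → (8,4) → (8,3) → (9,3) → (9,2) → (8,2) → (8,1) → (8,0) → (7,0) → (6,0) → (6,1) → (7,1) → (7,2)
Distance: 25 steps

Solution:

┌───┬─────┬───────────┐
│   │     │           │
│ ╷ ╵ ╷ ╷ │ ╶───┬─┬─╴ │
│ │   │ │ │     │ │   │
│ ├───┤ │ └─┬─╴ │ │ ╶─┤
│ │   │ │   │   │ │   │
├─┘ ╷ ╵ ├─╴ │ ╶─┤ └───┤
│   │   │   │   │     │
│ ┌─┴───┴───┴─┐ └─┐ ╷ │
│ │           │   │ │ │
│ ╵ ╶─────┐ ╷ └─┐ ├─┘ │
│         │ │   │ │↓ ↰│
├───┐ ┌───┤ └─┬─┘ │ ╷ │
│↱ ↓│ │   │   │   │↓│A│
│ ╷ └─┘ ╷ └─╴ │ ┌─┘ │ │
│↑│↳ B  │     │ │  ↓│ │
│ └───┬─┴─┐ ┌─┘ ├─╴ │ │
│↑ ← ↰│↓ ↰│ │   │↓ ↲│ │
│ ┌─┐ ╵ ╷ ├─┘ ┌─┘ ┌─┘ │
│ │ │↑ ↲│↑│   │↓ ↲│   │
│ ╵ └───┤ ╵ ╶─┘ ┌─┘ ╶─┤
│       │↑ ← ← ↲│     │
└───────┴───────┴─────┘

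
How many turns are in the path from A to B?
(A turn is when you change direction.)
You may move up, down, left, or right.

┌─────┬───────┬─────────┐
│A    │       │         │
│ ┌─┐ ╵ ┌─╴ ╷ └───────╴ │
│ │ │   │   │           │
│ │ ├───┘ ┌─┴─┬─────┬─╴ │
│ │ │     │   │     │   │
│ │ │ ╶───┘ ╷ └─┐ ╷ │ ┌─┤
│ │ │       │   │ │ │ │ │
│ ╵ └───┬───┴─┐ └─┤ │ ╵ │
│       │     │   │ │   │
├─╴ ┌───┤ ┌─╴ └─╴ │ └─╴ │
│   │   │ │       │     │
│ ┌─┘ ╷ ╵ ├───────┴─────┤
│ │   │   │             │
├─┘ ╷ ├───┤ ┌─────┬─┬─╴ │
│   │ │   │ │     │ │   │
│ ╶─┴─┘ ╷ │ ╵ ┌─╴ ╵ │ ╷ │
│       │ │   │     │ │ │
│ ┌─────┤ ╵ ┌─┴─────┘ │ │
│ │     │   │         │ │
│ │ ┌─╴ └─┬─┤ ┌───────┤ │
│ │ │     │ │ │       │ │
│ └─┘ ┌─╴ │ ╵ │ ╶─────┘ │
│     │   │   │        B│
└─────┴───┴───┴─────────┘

Directions: right, right, down, right, up, right, right, down, left, down, left, left, down, right, right, right, up, right, down, right, down, right, down, left, left, up, left, left, down, down, left, up, left, down, left, down, left, down, right, right, right, up, right, down, down, right, up, up, up, right, right, right, right, right, right, down, down, down, down, down
Number of turns: 37

Solution:

┌─────┬───────┬─────────┐
│A → ↓│↱ → ↓  │         │
│ ┌─┐ ╵ ┌─╴ ╷ └───────╴ │
│ │ │↳ ↑│↓ ↲│           │
│ │ ├───┘ ┌─┴─┬─────┬─╴ │
│ │ │↓ ← ↲│↱ ↓│     │   │
│ │ │ ╶───┘ ╷ └─┐ ╷ │ ┌─┤
│ │ │↳ → → ↑│↳ ↓│ │ │ │ │
│ ╵ └───┬───┴─┐ └─┤ │ ╵ │
│       │↓ ← ↰│↳ ↓│ │   │
├─╴ ┌───┤ ┌─╴ └─╴ │ └─╴ │
│   │↓ ↰│↓│  ↑ ← ↲│     │
│ ┌─┘ ╷ ╵ ├───────┴─────┤
│ │↓ ↲│↑ ↲│↱ → → → → → ↓│
├─┘ ╷ ├───┤ ┌─────┬─┬─╴ │
│↓ ↲│ │↱ ↓│↑│     │ │  ↓│
│ ╶─┴─┘ ╷ │ ╵ ┌─╴ ╵ │ ╷ │
│↳ → → ↑│↓│↑  │     │ │↓│
│ ┌─────┤ ╵ ┌─┴─────┘ │ │
│ │     │↳ ↑│         │↓│
│ │ ┌─╴ └─┬─┤ ┌───────┤ │
│ │ │     │ │ │       │↓│
│ └─┘ ┌─╴ │ ╵ │ ╶─────┘ │
│     │   │   │        B│
└─────┴───┴───┴─────────┘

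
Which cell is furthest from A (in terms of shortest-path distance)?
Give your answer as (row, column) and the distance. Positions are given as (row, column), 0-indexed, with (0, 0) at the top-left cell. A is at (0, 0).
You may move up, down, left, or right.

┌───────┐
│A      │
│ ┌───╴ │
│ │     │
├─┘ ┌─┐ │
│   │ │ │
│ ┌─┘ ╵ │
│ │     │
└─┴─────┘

Computing BFS distances from A to all cells:
Furthest cell: (3, 0)
Distance: 9 steps

Path from A to the furthest cell:

┌───────┐
│A → → ↓│
│ ┌───╴ │
│ │↓ ← ↲│
├─┘ ┌─┐ │
│↓ ↲│ │ │
│ ┌─┘ ╵ │
│B│     │
└─┴─────┘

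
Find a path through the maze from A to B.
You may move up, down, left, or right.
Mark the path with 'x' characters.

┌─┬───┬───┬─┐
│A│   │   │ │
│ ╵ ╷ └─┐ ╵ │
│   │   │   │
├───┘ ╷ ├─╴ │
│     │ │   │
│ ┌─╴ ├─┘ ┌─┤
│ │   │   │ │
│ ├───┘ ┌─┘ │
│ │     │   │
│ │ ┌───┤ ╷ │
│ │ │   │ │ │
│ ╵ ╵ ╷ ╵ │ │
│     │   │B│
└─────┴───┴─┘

Finding the shortest path through the maze:
Path length: 23 steps
Directions: down → right → up → right → down → down → left → left → down → down → down → down → right → right → up → right → down → right → up → up → right → down → down

Solution:

┌─┬───┬───┬─┐
│A│x x│   │ │
│ ╵ ╷ └─┐ ╵ │
│x x│x  │   │
├───┘ ╷ ├─╴ │
│x x x│ │   │
│ ┌─╴ ├─┘ ┌─┤
│x│   │   │ │
│ ├───┘ ┌─┘ │
│x│     │x x│
│ │ ┌───┤ ╷ │
│x│ │x x│x│x│
│ ╵ ╵ ╷ ╵ │ │
│x x x│x x│B│
└─────┴───┴─┘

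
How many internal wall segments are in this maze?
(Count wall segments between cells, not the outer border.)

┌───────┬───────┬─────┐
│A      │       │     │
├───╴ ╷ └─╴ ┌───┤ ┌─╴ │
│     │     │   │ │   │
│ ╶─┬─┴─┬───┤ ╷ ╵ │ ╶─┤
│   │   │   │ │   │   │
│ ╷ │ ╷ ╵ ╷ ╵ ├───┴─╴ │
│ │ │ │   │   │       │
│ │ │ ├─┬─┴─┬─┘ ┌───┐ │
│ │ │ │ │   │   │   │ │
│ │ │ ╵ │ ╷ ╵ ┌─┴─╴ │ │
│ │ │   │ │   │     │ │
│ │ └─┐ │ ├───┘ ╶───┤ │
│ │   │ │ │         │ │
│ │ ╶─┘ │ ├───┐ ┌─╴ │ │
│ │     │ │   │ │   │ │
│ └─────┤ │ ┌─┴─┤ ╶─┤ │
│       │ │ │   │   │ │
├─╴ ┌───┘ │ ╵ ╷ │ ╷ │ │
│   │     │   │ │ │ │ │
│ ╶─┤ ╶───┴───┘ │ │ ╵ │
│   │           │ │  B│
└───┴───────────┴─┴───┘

Counting internal wall segments:
Total internal walls: 100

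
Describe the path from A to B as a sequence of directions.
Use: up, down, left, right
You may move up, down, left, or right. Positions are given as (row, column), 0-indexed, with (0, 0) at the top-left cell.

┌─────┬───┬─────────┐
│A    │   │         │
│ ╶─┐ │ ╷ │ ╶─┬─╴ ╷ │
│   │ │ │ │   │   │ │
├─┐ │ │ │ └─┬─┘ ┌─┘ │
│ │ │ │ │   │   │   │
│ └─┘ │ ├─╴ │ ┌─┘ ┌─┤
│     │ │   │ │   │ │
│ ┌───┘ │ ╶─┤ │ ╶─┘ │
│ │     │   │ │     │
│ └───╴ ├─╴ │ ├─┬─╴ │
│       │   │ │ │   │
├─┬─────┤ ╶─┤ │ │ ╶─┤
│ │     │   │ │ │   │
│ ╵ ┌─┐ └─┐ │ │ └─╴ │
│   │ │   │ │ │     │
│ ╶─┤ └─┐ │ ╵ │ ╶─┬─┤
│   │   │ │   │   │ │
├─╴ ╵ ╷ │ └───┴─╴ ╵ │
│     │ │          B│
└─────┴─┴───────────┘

Finding the path and converting it to directions:
Path through cells: (0,0) → (0,1) → (0,2) → (1,2) → (2,2) → (3,2) → (3,1) → (3,0) → (4,0) → (5,0) → (5,1) → (5,2) → (5,3) → (4,3) → (3,3) → (2,3) → (1,3) → (0,3) → (0,4) → (1,4) → (2,4) → (2,5) → (3,5) → (3,4) → (4,4) → (4,5) → (5,5) → (5,4) → (6,4) → (6,5) → (7,5) → (8,5) → (8,6) → (7,6) → (6,6) → (5,6) → (4,6) → (3,6) → (2,6) → (2,7) → (1,7) → (1,8) → (0,8) → (0,9) → (1,9) → (2,9) → (2,8) → (3,8) → (3,7) → (4,7) → (4,8) → (4,9) → (5,9) → (5,8) → (6,8) → (6,9) → (7,9) → (7,8) → (7,7) → (8,7) → (8,8) → (9,8) → (9,9)
Directions: right, right, down, down, down, left, left, down, down, right, right, right, up, up, up, up, up, right, down, down, right, down, left, down, right, down, left, down, right, down, down, right, up, up, up, up, up, up, right, up, right, up, right, down, down, left, down, left, down, right, right, down, left, down, right, down, left, left, down, right, down, right

Solution:

┌─────┬───┬─────────┐
│A → ↓│↱ ↓│      ↱ ↓│
│ ╶─┐ │ ╷ │ ╶─┬─╴ ╷ │
│   │↓│↑│↓│   │↱ ↑│↓│
├─┐ │ │ │ └─┬─┘ ┌─┘ │
│ │ │↓│↑│↳ ↓│↱ ↑│↓ ↲│
│ └─┘ │ ├─╴ │ ┌─┘ ┌─┤
│↓ ← ↲│↑│↓ ↲│↑│↓ ↲│ │
│ ┌───┘ │ ╶─┤ │ ╶─┘ │
│↓│    ↑│↳ ↓│↑│↳ → ↓│
│ └───╴ ├─╴ │ ├─┬─╴ │
│↳ → → ↑│↓ ↲│↑│ │↓ ↲│
├─┬─────┤ ╶─┤ │ │ ╶─┤
│ │     │↳ ↓│↑│ │↳ ↓│
│ ╵ ┌─┐ └─┐ │ │ └─╴ │
│   │ │   │↓│↑│↓ ← ↲│
│ ╶─┤ └─┐ │ ╵ │ ╶─┬─┤
│   │   │ │↳ ↑│↳ ↓│ │
├─╴ ╵ ╷ │ └───┴─╴ ╵ │
│     │ │        ↳ B│
└─────┴─┴───────────┘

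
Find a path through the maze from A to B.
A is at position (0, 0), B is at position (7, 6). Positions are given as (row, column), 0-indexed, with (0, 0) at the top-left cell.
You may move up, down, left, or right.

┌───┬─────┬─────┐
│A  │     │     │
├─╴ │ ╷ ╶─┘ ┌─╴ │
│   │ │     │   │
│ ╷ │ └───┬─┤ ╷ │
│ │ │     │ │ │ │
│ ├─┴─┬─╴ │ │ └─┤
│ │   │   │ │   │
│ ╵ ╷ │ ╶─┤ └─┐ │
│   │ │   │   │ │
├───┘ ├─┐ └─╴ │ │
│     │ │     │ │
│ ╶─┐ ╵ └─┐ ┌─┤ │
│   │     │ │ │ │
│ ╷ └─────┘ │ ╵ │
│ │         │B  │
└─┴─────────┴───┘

Finding the shortest path from (0, 0) to (7, 6):
Path length: 49 steps
Directions: right → down → left → down → down → down → right → up → right → down → down → left → left → down → right → down → right → right → right → right → up → up → left → up → left → up → right → up → left → left → up → up → right → down → right → right → up → right → right → down → left → down → down → right → down → down → down → down → left

Solution:

┌───┬─────┬─────┐
│A ↓│↱ ↓  │↱ → ↓│
├─╴ │ ╷ ╶─┘ ┌─╴ │
│↓ ↲│↑│↳ → ↑│↓ ↲│
│ ╷ │ └───┬─┤ ╷ │
│↓│ │↑ ← ↰│ │↓│ │
│ ├─┴─┬─╴ │ │ └─┤
│↓│↱ ↓│↱ ↑│ │↳ ↓│
│ ╵ ╷ │ ╶─┤ └─┐ │
│↳ ↑│↓│↑ ↰│   │↓│
├───┘ ├─┐ └─╴ │ │
│↓ ← ↲│ │↑ ↰  │↓│
│ ╶─┐ ╵ └─┐ ┌─┤ │
│↳ ↓│     │↑│ │↓│
│ ╷ └─────┘ │ ╵ │
│ │↳ → → → ↑│B ↲│
└─┴─────────┴───┘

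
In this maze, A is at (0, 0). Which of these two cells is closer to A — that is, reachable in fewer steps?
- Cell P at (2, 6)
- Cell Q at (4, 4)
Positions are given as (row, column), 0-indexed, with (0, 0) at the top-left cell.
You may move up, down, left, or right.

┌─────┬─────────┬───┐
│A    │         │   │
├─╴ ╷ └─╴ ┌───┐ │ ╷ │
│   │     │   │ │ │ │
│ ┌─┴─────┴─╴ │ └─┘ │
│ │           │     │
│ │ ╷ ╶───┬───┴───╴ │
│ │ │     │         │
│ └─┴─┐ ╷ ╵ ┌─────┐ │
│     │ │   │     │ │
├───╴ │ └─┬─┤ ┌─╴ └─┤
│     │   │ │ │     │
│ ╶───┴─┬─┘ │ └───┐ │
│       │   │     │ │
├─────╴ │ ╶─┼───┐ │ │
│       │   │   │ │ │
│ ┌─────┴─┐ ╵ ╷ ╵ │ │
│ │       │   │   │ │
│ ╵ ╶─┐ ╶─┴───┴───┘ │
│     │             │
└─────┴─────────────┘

Shortest path A → P at (2, 6): 28 steps
Shortest path A → Q at (4, 4): 20 steps

Q is closer (20 steps vs 28 steps).

Path to P:

┌─────┬─────────┬───┐
│A → ↓│  ↱ → → ↓│   │
├─╴ ╷ └─╴ ┌───┐ │ ╷ │
│   │↳ → ↑│   │↓│ │ │
│ ┌─┴─────┴─╴ │ └─┘ │
│ │  ↱ → → → P│↳ → ↓│
│ │ ╷ ╶───┬───┴───╴ │
│ │ │↑ ← ↰│↓ ← ← ← ↲│
│ └─┴─┐ ╷ ╵ ┌─────┐ │
│     │ │↑ ↲│     │ │
├───╴ │ └─┬─┤ ┌─╴ └─┤
│     │   │ │ │     │
│ ╶───┴─┬─┘ │ └───┐ │
│       │   │     │ │
├─────╴ │ ╶─┼───┐ │ │
│       │   │   │ │ │
│ ┌─────┴─┐ ╵ ╷ ╵ │ │
│ │       │   │   │ │
│ ╵ ╶─┐ ╶─┴───┴───┘ │
│     │             │
└─────┴─────────────┘

Path to Q:

┌─────┬─────────┬───┐
│A → ↓│  ↱ → → ↓│   │
├─╴ ╷ └─╴ ┌───┐ │ ╷ │
│   │↳ → ↑│   │↓│ │ │
│ ┌─┴─────┴─╴ │ └─┘ │
│ │           │↳ → ↓│
│ │ ╷ ╶───┬───┴───╴ │
│ │ │     │↓ ← ← ← ↲│
│ └─┴─┐ ╷ ╵ ┌─────┐ │
│     │ │Q ↲│     │ │
├───╴ │ └─┬─┤ ┌─╴ └─┤
│     │   │ │ │     │
│ ╶───┴─┬─┘ │ └───┐ │
│       │   │     │ │
├─────╴ │ ╶─┼───┐ │ │
│       │   │   │ │ │
│ ┌─────┴─┐ ╵ ╷ ╵ │ │
│ │       │   │   │ │
│ ╵ ╶─┐ ╶─┴───┴───┘ │
│     │             │
└─────┴─────────────┘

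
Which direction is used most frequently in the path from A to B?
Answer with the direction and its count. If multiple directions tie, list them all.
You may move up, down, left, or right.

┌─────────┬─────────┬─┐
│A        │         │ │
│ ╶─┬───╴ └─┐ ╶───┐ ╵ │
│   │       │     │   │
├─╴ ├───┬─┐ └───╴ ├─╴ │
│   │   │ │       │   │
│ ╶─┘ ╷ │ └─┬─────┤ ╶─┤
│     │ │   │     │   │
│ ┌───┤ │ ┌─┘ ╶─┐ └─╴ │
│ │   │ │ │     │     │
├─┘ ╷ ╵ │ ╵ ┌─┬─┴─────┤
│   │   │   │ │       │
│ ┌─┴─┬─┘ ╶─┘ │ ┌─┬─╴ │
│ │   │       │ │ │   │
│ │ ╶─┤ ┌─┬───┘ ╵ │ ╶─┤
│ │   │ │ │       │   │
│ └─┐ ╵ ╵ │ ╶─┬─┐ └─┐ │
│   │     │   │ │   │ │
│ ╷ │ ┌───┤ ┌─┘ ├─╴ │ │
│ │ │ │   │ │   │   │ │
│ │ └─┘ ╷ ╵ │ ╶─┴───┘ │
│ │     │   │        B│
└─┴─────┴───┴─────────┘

Directions: down, right, down, left, down, right, right, up, right, down, down, down, left, up, left, down, left, down, down, down, right, down, down, right, right, up, right, down, right, up, up, up, right, right, up, up, right, right, right, down, left, down, right, down, down, down
Counts: {'down': 18, 'right': 15, 'left': 5, 'up': 8}
Most common: down (18 times)

Solution:

┌─────────┬─────────┬─┐
│A        │         │ │
│ ╶─┬───╴ └─┐ ╶───┐ ╵ │
│↳ ↓│       │     │   │
├─╴ ├───┬─┐ └───╴ ├─╴ │
│↓ ↲│↱ ↓│ │       │   │
│ ╶─┘ ╷ │ └─┬─────┤ ╶─┤
│↳ → ↑│↓│   │     │   │
│ ┌───┤ │ ┌─┘ ╶─┐ └─╴ │
│ │↓ ↰│↓│ │     │     │
├─┘ ╷ ╵ │ ╵ ┌─┬─┴─────┤
│↓ ↲│↑ ↲│   │ │↱ → → ↓│
│ ┌─┴─┬─┘ ╶─┘ │ ┌─┬─╴ │
│↓│   │       │↑│ │↓ ↲│
│ │ ╶─┤ ┌─┬───┘ ╵ │ ╶─┤
│↓│   │ │ │↱ → ↑  │↳ ↓│
│ └─┐ ╵ ╵ │ ╶─┬─┐ └─┐ │
│↳ ↓│     │↑  │ │   │↓│
│ ╷ │ ┌───┤ ┌─┘ ├─╴ │ │
│ │↓│ │↱ ↓│↑│   │   │↓│
│ │ └─┘ ╷ ╵ │ ╶─┴───┘ │
│ │↳ → ↑│↳ ↑│        B│
└─┴─────┴───┴─────────┘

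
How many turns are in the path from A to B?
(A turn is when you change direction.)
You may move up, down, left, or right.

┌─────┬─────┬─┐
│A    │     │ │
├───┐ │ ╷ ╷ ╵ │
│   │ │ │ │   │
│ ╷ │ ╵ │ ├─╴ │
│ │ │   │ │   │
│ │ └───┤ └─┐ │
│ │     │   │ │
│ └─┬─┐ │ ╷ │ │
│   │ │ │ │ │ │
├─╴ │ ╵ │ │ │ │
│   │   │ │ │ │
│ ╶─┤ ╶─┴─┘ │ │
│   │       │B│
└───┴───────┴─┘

Directions: right, right, down, down, right, up, up, right, right, down, right, down, down, down, down, down
Number of turns: 7

Solution:

┌─────┬─────┬─┐
│A → ↓│↱ → ↓│ │
├───┐ │ ╷ ╷ ╵ │
│   │↓│↑│ │↳ ↓│
│ ╷ │ ╵ │ ├─╴ │
│ │ │↳ ↑│ │  ↓│
│ │ └───┤ └─┐ │
│ │     │   │↓│
│ └─┬─┐ │ ╷ │ │
│   │ │ │ │ │↓│
├─╴ │ ╵ │ │ │ │
│   │   │ │ │↓│
│ ╶─┤ ╶─┴─┘ │ │
│   │       │B│
└───┴───────┴─┘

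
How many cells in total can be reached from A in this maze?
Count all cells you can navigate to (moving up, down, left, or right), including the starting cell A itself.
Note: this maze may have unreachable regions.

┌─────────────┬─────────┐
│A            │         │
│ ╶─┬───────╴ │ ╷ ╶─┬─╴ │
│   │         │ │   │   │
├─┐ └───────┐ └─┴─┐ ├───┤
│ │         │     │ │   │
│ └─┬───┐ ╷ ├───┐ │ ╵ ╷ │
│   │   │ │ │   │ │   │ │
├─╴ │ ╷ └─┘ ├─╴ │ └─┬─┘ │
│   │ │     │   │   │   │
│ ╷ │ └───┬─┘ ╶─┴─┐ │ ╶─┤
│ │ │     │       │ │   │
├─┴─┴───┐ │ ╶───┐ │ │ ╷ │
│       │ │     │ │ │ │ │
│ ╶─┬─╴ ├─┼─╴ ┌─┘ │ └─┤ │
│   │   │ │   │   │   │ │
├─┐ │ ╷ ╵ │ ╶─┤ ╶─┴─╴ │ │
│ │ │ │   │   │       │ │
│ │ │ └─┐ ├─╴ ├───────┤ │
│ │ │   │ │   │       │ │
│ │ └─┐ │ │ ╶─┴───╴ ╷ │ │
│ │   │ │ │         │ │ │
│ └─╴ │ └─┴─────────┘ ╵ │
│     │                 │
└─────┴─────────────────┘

Using BFS/flood-fill to find all reachable cells from A:
Maze size: 12 × 12 = 144 total cells
7 cell(s) are walled off and cannot be reached from A.
Reachable cells: 137

Reachable region (· marks reachable cells):

┌─────────────┬─────────┐
│A · · · · · ·│· · · · ·│
│ ╶─┬───────╴ │ ╷ ╶─┬─╴ │
│· ·│· · · · ·│·│· ·│· ·│
├─┐ └───────┐ └─┴─┐ ├───┤
│ │· · · · ·│· · ·│·│· ·│
│ └─┬───┐ ╷ ├───┐ │ ╵ ╷ │
│   │· ·│·│·│· ·│·│· ·│·│
├─╴ │ ╷ └─┘ ├─╴ │ └─┬─┘ │
│   │·│· · ·│· ·│· ·│· ·│
│ ╷ │ └───┬─┘ ╶─┴─┐ │ ╶─┤
│ │ │· · ·│· · · ·│·│· ·│
├─┴─┴───┐ │ ╶───┐ │ │ ╷ │
│· · · ·│·│· · ·│·│·│·│·│
│ ╶─┬─╴ ├─┼─╴ ┌─┘ │ └─┤ │
│· ·│· ·│·│· ·│· ·│· ·│·│
├─┐ │ ╷ ╵ │ ╶─┤ ╶─┴─╴ │ │
│·│·│·│· ·│· ·│· · · ·│·│
│ │ │ └─┐ ├─╴ ├───────┤ │
│·│·│· ·│·│· ·│· · · ·│·│
│ │ └─┐ │ │ ╶─┴───╴ ╷ │ │
│·│· ·│·│·│· · · · ·│·│·│
│ └─╴ │ └─┴─────────┘ ╵ │
│· · ·│· · · · · · · · ·│
└─────┴─────────────────┘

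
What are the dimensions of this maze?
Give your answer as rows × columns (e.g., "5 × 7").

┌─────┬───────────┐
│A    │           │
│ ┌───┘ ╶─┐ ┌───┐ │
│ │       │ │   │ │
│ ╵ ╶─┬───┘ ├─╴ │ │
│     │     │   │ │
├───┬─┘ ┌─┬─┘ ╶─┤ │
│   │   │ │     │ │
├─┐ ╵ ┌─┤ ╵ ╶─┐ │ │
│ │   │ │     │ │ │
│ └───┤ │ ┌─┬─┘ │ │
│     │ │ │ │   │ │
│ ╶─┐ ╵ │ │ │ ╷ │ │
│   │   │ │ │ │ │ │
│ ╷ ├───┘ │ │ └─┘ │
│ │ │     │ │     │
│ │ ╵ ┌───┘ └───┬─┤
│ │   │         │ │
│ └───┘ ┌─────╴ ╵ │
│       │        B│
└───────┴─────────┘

Counting the maze dimensions:
Rows (vertical): 10
Columns (horizontal): 9
Dimensions: 10 × 9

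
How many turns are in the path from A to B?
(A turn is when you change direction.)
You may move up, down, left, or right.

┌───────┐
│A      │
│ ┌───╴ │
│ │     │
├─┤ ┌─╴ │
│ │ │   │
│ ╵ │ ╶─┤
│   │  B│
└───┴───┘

Directions: right, right, right, down, down, left, down, right
Number of turns: 4

Solution:

┌───────┐
│A → → ↓│
│ ┌───╴ │
│ │    ↓│
├─┤ ┌─╴ │
│ │ │↓ ↲│
│ ╵ │ ╶─┤
│   │↳ B│
└───┴───┘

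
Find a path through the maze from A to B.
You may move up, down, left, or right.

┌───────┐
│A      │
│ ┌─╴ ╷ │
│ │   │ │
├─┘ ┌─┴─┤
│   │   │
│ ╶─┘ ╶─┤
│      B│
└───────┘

Finding the shortest path through the maze:
Path length: 10 steps
Directions: right → right → down → left → down → left → down → right → right → right

Solution:

┌───────┐
│A → ↓  │
│ ┌─╴ ╷ │
│ │↓ ↲│ │
├─┘ ┌─┴─┤
│↓ ↲│   │
│ ╶─┘ ╶─┤
│↳ → → B│
└───────┘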